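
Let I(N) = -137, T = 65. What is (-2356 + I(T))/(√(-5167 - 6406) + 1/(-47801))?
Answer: 39722631/8814519903458 + 1898781484431*I*√11573/8814519903458 ≈ 4.5065e-6 + 23.174*I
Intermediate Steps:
(-2356 + I(T))/(√(-5167 - 6406) + 1/(-47801)) = (-2356 - 137)/(√(-5167 - 6406) + 1/(-47801)) = -2493/(√(-11573) - 1/47801) = -2493/(I*√11573 - 1/47801) = -2493/(-1/47801 + I*√11573)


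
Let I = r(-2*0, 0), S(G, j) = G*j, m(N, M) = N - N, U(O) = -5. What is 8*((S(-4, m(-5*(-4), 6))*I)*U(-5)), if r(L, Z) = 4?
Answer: 0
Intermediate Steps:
m(N, M) = 0
I = 4
8*((S(-4, m(-5*(-4), 6))*I)*U(-5)) = 8*((-4*0*4)*(-5)) = 8*((0*4)*(-5)) = 8*(0*(-5)) = 8*0 = 0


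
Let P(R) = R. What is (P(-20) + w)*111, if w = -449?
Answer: -52059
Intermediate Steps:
(P(-20) + w)*111 = (-20 - 449)*111 = -469*111 = -52059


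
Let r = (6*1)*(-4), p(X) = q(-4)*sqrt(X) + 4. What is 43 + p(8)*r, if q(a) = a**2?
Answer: -53 - 768*sqrt(2) ≈ -1139.1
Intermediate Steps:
p(X) = 4 + 16*sqrt(X) (p(X) = (-4)**2*sqrt(X) + 4 = 16*sqrt(X) + 4 = 4 + 16*sqrt(X))
r = -24 (r = 6*(-4) = -24)
43 + p(8)*r = 43 + (4 + 16*sqrt(8))*(-24) = 43 + (4 + 16*(2*sqrt(2)))*(-24) = 43 + (4 + 32*sqrt(2))*(-24) = 43 + (-96 - 768*sqrt(2)) = -53 - 768*sqrt(2)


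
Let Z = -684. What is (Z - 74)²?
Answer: 574564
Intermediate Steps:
(Z - 74)² = (-684 - 74)² = (-758)² = 574564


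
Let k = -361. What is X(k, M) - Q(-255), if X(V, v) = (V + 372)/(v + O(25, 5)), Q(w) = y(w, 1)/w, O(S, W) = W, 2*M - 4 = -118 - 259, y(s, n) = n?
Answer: -53/935 ≈ -0.056684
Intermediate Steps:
M = -373/2 (M = 2 + (-118 - 259)/2 = 2 + (½)*(-377) = 2 - 377/2 = -373/2 ≈ -186.50)
Q(w) = 1/w
X(V, v) = (372 + V)/(5 + v) (X(V, v) = (V + 372)/(v + 5) = (372 + V)/(5 + v))
X(k, M) - Q(-255) = (372 - 361)/(5 - 373/2) - 1/(-255) = 11/(-363/2) - 1*(-1/255) = -2/363*11 + 1/255 = -2/33 + 1/255 = -53/935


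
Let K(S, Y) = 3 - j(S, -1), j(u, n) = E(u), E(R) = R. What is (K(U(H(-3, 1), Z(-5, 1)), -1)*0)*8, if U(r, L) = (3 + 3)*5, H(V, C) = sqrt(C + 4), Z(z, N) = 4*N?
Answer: 0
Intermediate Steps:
j(u, n) = u
H(V, C) = sqrt(4 + C)
U(r, L) = 30 (U(r, L) = 6*5 = 30)
K(S, Y) = 3 - S
(K(U(H(-3, 1), Z(-5, 1)), -1)*0)*8 = ((3 - 1*30)*0)*8 = ((3 - 30)*0)*8 = -27*0*8 = 0*8 = 0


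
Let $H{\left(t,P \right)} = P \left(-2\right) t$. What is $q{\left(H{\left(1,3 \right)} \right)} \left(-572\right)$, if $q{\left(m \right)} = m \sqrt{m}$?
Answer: $3432 i \sqrt{6} \approx 8406.7 i$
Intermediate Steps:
$H{\left(t,P \right)} = - 2 P t$
$q{\left(m \right)} = m^{\frac{3}{2}}$
$q{\left(H{\left(1,3 \right)} \right)} \left(-572\right) = \left(\left(-2\right) 3 \cdot 1\right)^{\frac{3}{2}} \left(-572\right) = \left(-6\right)^{\frac{3}{2}} \left(-572\right) = - 6 i \sqrt{6} \left(-572\right) = 3432 i \sqrt{6}$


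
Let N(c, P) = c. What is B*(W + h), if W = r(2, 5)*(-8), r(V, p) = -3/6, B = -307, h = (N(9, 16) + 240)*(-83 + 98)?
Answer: -1147873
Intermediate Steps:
h = 3735 (h = (9 + 240)*(-83 + 98) = 249*15 = 3735)
r(V, p) = -1/2 (r(V, p) = -3*1/6 = -1/2)
W = 4 (W = -1/2*(-8) = 4)
B*(W + h) = -307*(4 + 3735) = -307*3739 = -1147873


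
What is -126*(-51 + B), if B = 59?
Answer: -1008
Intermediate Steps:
-126*(-51 + B) = -126*(-51 + 59) = -126*8 = -1008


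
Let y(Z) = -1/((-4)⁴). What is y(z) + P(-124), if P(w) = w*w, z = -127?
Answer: 3936255/256 ≈ 15376.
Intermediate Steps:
P(w) = w²
y(Z) = -1/256
y(z) + P(-124) = -1/256 + (-124)² = -1/256 + 15376 = 3936255/256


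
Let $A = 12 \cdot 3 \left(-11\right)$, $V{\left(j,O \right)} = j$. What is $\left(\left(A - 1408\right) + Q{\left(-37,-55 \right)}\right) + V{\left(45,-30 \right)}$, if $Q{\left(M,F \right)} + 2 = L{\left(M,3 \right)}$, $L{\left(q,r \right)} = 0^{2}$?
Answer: $-1761$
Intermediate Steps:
$L{\left(q,r \right)} = 0$
$Q{\left(M,F \right)} = -2$ ($Q{\left(M,F \right)} = -2 + 0 = -2$)
$A = -396$ ($A = 36 \left(-11\right) = -396$)
$\left(\left(A - 1408\right) + Q{\left(-37,-55 \right)}\right) + V{\left(45,-30 \right)} = \left(\left(-396 - 1408\right) - 2\right) + 45 = \left(-1804 - 2\right) + 45 = -1806 + 45 = -1761$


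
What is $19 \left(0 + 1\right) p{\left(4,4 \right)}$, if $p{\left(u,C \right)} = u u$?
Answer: $304$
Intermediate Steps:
$p{\left(u,C \right)} = u^{2}$
$19 \left(0 + 1\right) p{\left(4,4 \right)} = 19 \left(0 + 1\right) 4^{2} = 19 \cdot 1 \cdot 16 = 19 \cdot 16 = 304$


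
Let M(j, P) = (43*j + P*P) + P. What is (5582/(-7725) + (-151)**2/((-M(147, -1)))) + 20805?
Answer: 112854556342/5425525 ≈ 20801.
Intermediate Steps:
M(j, P) = P + P**2 + 43*j (M(j, P) = (43*j + P**2) + P = (P**2 + 43*j) + P = P + P**2 + 43*j)
(5582/(-7725) + (-151)**2/((-M(147, -1)))) + 20805 = (5582/(-7725) + (-151)**2/((-(-1 + (-1)**2 + 43*147)))) + 20805 = (5582*(-1/7725) + 22801/((-(-1 + 1 + 6321)))) + 20805 = (-5582/7725 + 22801/((-1*6321))) + 20805 = (-5582/7725 + 22801/(-6321)) + 20805 = (-5582/7725 + 22801*(-1/6321)) + 20805 = (-5582/7725 - 22801/6321) + 20805 = -23491283/5425525 + 20805 = 112854556342/5425525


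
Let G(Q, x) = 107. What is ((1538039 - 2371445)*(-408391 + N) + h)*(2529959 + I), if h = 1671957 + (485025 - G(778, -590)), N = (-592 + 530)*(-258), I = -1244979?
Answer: 420222517424740100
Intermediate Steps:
N = 15996 (N = -62*(-258) = 15996)
h = 2156875 (h = 1671957 + (485025 - 1*107) = 1671957 + (485025 - 107) = 1671957 + 484918 = 2156875)
((1538039 - 2371445)*(-408391 + N) + h)*(2529959 + I) = ((1538039 - 2371445)*(-408391 + 15996) + 2156875)*(2529959 - 1244979) = (-833406*(-392395) + 2156875)*1284980 = (327024347370 + 2156875)*1284980 = 327026504245*1284980 = 420222517424740100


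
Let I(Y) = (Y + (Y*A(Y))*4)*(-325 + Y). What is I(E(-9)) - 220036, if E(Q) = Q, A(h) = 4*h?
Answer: -649894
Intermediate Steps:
I(Y) = (-325 + Y)*(Y + 16*Y²) (I(Y) = (Y + (Y*(4*Y))*4)*(-325 + Y) = (Y + (4*Y²)*4)*(-325 + Y) = (Y + 16*Y²)*(-325 + Y) = (-325 + Y)*(Y + 16*Y²))
I(E(-9)) - 220036 = -9*(-325 - 5199*(-9) + 16*(-9)²) - 220036 = -9*(-325 + 46791 + 16*81) - 220036 = -9*(-325 + 46791 + 1296) - 220036 = -9*47762 - 220036 = -429858 - 220036 = -649894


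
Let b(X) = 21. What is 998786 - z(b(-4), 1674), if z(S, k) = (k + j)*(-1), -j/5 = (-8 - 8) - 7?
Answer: 1000575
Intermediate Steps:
j = 115 (j = -5*((-8 - 8) - 7) = -5*(-16 - 7) = -5*(-23) = 115)
z(S, k) = -115 - k (z(S, k) = (k + 115)*(-1) = (115 + k)*(-1) = -115 - k)
998786 - z(b(-4), 1674) = 998786 - (-115 - 1*1674) = 998786 - (-115 - 1674) = 998786 - 1*(-1789) = 998786 + 1789 = 1000575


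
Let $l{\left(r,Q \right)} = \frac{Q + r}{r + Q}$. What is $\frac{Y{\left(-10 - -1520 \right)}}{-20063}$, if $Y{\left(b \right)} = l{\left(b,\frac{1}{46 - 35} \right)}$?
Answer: $- \frac{1}{20063} \approx -4.9843 \cdot 10^{-5}$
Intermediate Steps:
$l{\left(r,Q \right)} = 1$ ($l{\left(r,Q \right)} = \frac{Q + r}{Q + r} = 1$)
$Y{\left(b \right)} = 1$
$\frac{Y{\left(-10 - -1520 \right)}}{-20063} = 1 \frac{1}{-20063} = 1 \left(- \frac{1}{20063}\right) = - \frac{1}{20063}$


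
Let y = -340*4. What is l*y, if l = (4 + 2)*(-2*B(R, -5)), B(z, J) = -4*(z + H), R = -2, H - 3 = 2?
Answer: -195840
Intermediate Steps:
H = 5 (H = 3 + 2 = 5)
y = -1360
B(z, J) = -20 - 4*z (B(z, J) = -4*(z + 5) = -4*(5 + z) = -20 - 4*z)
l = 144 (l = (4 + 2)*(-2*(-20 - 4*(-2))) = 6*(-2*(-20 + 8)) = 6*(-2*(-12)) = 6*24 = 144)
l*y = 144*(-1360) = -195840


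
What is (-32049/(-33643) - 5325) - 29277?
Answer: -1164083037/33643 ≈ -34601.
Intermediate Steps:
(-32049/(-33643) - 5325) - 29277 = (-32049*(-1/33643) - 5325) - 29277 = (32049/33643 - 5325) - 29277 = -179116926/33643 - 29277 = -1164083037/33643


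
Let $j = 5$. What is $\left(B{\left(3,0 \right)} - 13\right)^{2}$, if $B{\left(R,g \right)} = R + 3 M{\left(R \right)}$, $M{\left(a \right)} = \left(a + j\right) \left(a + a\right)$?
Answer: $17956$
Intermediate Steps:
$M{\left(a \right)} = 2 a \left(5 + a\right)$ ($M{\left(a \right)} = \left(a + 5\right) \left(a + a\right) = \left(5 + a\right) 2 a = 2 a \left(5 + a\right)$)
$B{\left(R,g \right)} = R + 6 R \left(5 + R\right)$ ($B{\left(R,g \right)} = R + 3 \cdot 2 R \left(5 + R\right) = R + 6 R \left(5 + R\right)$)
$\left(B{\left(3,0 \right)} - 13\right)^{2} = \left(3 \left(31 + 6 \cdot 3\right) - 13\right)^{2} = \left(3 \left(31 + 18\right) - 13\right)^{2} = \left(3 \cdot 49 - 13\right)^{2} = \left(147 - 13\right)^{2} = 134^{2} = 17956$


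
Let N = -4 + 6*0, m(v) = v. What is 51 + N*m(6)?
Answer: 27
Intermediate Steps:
N = -4 (N = -4 + 0 = -4)
51 + N*m(6) = 51 - 4*6 = 51 - 24 = 27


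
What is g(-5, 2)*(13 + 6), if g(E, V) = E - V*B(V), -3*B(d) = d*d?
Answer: -133/3 ≈ -44.333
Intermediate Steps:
B(d) = -d²/3 (B(d) = -d*d/3 = -d²/3)
g(E, V) = E + V³/3 (g(E, V) = E - V*(-V²/3) = E - (-1)*V³/3 = E + V³/3)
g(-5, 2)*(13 + 6) = (-5 + (⅓)*2³)*(13 + 6) = (-5 + (⅓)*8)*19 = (-5 + 8/3)*19 = -7/3*19 = -133/3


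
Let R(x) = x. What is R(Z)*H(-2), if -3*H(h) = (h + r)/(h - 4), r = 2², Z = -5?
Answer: -5/9 ≈ -0.55556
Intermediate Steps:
r = 4
H(h) = -(4 + h)/(3*(-4 + h)) (H(h) = -(h + 4)/(3*(h - 4)) = -(4 + h)/(3*(-4 + h)))
R(Z)*H(-2) = -5*(-4 - 1*(-2))/(3*(-4 - 2)) = -5*(-4 + 2)/(3*(-6)) = -5*(-1)*(-2)/(3*6) = -5*⅑ = -5/9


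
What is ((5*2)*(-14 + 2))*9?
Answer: -1080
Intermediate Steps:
((5*2)*(-14 + 2))*9 = (10*(-12))*9 = -120*9 = -1080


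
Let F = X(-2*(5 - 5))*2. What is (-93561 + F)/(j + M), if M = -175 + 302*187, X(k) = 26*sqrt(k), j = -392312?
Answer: 93561/336013 ≈ 0.27844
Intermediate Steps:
M = 56299 (M = -175 + 56474 = 56299)
F = 0 (F = (26*sqrt(-2*(5 - 5)))*2 = (26*sqrt(-2*0))*2 = (26*sqrt(0))*2 = (26*0)*2 = 0*2 = 0)
(-93561 + F)/(j + M) = (-93561 + 0)/(-392312 + 56299) = -93561/(-336013) = -93561*(-1/336013) = 93561/336013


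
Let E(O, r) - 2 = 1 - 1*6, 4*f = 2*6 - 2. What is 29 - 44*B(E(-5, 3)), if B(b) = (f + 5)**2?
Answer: -2446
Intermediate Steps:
f = 5/2 (f = (2*6 - 2)/4 = (12 - 2)/4 = (1/4)*10 = 5/2 ≈ 2.5000)
E(O, r) = -3 (E(O, r) = 2 + (1 - 1*6) = 2 + (1 - 6) = 2 - 5 = -3)
B(b) = 225/4 (B(b) = (5/2 + 5)**2 = (15/2)**2 = 225/4)
29 - 44*B(E(-5, 3)) = 29 - 44*225/4 = 29 - 2475 = -2446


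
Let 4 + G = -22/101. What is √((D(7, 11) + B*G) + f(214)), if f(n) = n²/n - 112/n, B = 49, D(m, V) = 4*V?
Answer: 2*√1483347206/10807 ≈ 7.1276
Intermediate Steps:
G = -426/101 (G = -4 - 22/101 = -426/101 ≈ -4.2178)
f(n) = n - 112/n
√((D(7, 11) + B*G) + f(214)) = √((4*11 + 49*(-426/101)) + (214 - 112/214)) = √((44 - 20874/101) + (214 - 112*1/214)) = √(-16430/101 + (214 - 56/107)) = √(-16430/101 + 22842/107) = √(549032/10807) = 2*√1483347206/10807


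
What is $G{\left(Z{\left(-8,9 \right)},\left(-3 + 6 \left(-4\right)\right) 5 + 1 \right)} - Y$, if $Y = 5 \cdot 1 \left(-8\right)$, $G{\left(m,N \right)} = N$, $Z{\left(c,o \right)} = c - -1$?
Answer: $-94$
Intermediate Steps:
$Z{\left(c,o \right)} = 1 + c$ ($Z{\left(c,o \right)} = c + 1 = 1 + c$)
$Y = -40$ ($Y = 5 \left(-8\right) = -40$)
$G{\left(Z{\left(-8,9 \right)},\left(-3 + 6 \left(-4\right)\right) 5 + 1 \right)} - Y = \left(\left(-3 + 6 \left(-4\right)\right) 5 + 1\right) - -40 = \left(\left(-3 - 24\right) 5 + 1\right) + 40 = \left(\left(-27\right) 5 + 1\right) + 40 = \left(-135 + 1\right) + 40 = -134 + 40 = -94$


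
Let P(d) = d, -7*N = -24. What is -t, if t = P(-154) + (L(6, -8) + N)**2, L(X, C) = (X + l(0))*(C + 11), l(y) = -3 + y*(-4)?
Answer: -23/49 ≈ -0.46939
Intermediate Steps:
N = 24/7 (N = -1/7*(-24) = 24/7 ≈ 3.4286)
l(y) = -3 - 4*y
L(X, C) = (-3 + X)*(11 + C) (L(X, C) = (X + (-3 - 4*0))*(C + 11) = (X + (-3 + 0))*(11 + C) = (X - 3)*(11 + C) = (-3 + X)*(11 + C))
t = 23/49 (t = -154 + ((-33 - 3*(-8) + 11*6 - 8*6) + 24/7)**2 = -154 + ((-33 + 24 + 66 - 48) + 24/7)**2 = -154 + (9 + 24/7)**2 = -154 + (87/7)**2 = -154 + 7569/49 = 23/49 ≈ 0.46939)
-t = -1*23/49 = -23/49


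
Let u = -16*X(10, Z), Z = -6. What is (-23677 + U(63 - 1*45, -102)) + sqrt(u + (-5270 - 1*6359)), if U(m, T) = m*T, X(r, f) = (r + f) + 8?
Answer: -25513 + I*sqrt(11821) ≈ -25513.0 + 108.72*I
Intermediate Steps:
X(r, f) = 8 + f + r (X(r, f) = (f + r) + 8 = 8 + f + r)
u = -192 (u = -16*(8 - 6 + 10) = -16*12 = -192)
U(m, T) = T*m
(-23677 + U(63 - 1*45, -102)) + sqrt(u + (-5270 - 1*6359)) = (-23677 - 102*(63 - 1*45)) + sqrt(-192 + (-5270 - 1*6359)) = (-23677 - 102*(63 - 45)) + sqrt(-192 + (-5270 - 6359)) = (-23677 - 102*18) + sqrt(-192 - 11629) = (-23677 - 1836) + sqrt(-11821) = -25513 + I*sqrt(11821)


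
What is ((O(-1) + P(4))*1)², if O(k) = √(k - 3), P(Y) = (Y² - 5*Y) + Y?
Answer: -4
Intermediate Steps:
P(Y) = Y² - 4*Y
O(k) = √(-3 + k)
((O(-1) + P(4))*1)² = ((√(-3 - 1) + 4*(-4 + 4))*1)² = ((√(-4) + 4*0)*1)² = ((2*I + 0)*1)² = ((2*I)*1)² = (2*I)² = -4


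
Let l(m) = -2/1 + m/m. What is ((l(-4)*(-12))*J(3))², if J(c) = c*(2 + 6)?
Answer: 82944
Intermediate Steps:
l(m) = -1 (l(m) = -2*1 + 1 = -2 + 1 = -1)
J(c) = 8*c (J(c) = c*8 = 8*c)
((l(-4)*(-12))*J(3))² = ((-1*(-12))*(8*3))² = (12*24)² = 288² = 82944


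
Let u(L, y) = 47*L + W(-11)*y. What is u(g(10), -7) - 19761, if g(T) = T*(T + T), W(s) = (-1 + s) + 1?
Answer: -10284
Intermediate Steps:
W(s) = s
g(T) = 2*T² (g(T) = T*(2*T) = 2*T²)
u(L, y) = -11*y + 47*L (u(L, y) = 47*L - 11*y = -11*y + 47*L)
u(g(10), -7) - 19761 = (-11*(-7) + 47*(2*10²)) - 19761 = (77 + 47*(2*100)) - 19761 = (77 + 47*200) - 19761 = (77 + 9400) - 19761 = 9477 - 19761 = -10284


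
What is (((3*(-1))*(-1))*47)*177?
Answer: 24957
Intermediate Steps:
(((3*(-1))*(-1))*47)*177 = (-3*(-1)*47)*177 = (3*47)*177 = 141*177 = 24957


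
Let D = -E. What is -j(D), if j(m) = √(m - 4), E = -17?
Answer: -√13 ≈ -3.6056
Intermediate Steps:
D = 17 (D = -1*(-17) = 17)
j(m) = √(-4 + m)
-j(D) = -√(-4 + 17) = -√13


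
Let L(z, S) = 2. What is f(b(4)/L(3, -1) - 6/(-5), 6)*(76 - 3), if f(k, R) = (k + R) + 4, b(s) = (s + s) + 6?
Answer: 6643/5 ≈ 1328.6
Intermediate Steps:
b(s) = 6 + 2*s (b(s) = 2*s + 6 = 6 + 2*s)
f(k, R) = 4 + R + k (f(k, R) = (R + k) + 4 = 4 + R + k)
f(b(4)/L(3, -1) - 6/(-5), 6)*(76 - 3) = (4 + 6 + ((6 + 2*4)/2 - 6/(-5)))*(76 - 3) = (4 + 6 + ((6 + 8)*(½) - 6*(-⅕)))*73 = (4 + 6 + (14*(½) + 6/5))*73 = (4 + 6 + (7 + 6/5))*73 = (4 + 6 + 41/5)*73 = (91/5)*73 = 6643/5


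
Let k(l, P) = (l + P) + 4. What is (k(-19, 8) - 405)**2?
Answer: 169744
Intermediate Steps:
k(l, P) = 4 + P + l (k(l, P) = (P + l) + 4 = 4 + P + l)
(k(-19, 8) - 405)**2 = ((4 + 8 - 19) - 405)**2 = (-7 - 405)**2 = (-412)**2 = 169744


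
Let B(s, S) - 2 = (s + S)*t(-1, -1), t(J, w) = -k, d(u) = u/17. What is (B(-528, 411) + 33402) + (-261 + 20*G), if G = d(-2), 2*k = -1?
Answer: 1124793/34 ≈ 33082.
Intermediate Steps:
k = -1/2 (k = (1/2)*(-1) = -1/2 ≈ -0.50000)
d(u) = u/17 (d(u) = u*(1/17) = u/17)
G = -2/17 (G = (1/17)*(-2) = -2/17 ≈ -0.11765)
t(J, w) = 1/2 (t(J, w) = -1*(-1/2) = 1/2)
B(s, S) = 2 + S/2 + s/2 (B(s, S) = 2 + (s + S)*(1/2) = 2 + (S + s)*(1/2) = 2 + (S/2 + s/2) = 2 + S/2 + s/2)
(B(-528, 411) + 33402) + (-261 + 20*G) = ((2 + (1/2)*411 + (1/2)*(-528)) + 33402) + (-261 + 20*(-2/17)) = ((2 + 411/2 - 264) + 33402) + (-261 - 40/17) = (-113/2 + 33402) - 4477/17 = 66691/2 - 4477/17 = 1124793/34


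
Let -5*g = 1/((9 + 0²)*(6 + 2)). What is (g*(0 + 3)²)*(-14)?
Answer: 7/20 ≈ 0.35000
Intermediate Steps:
g = -1/360 (g = -1/(5*((9 + 0²)*(6 + 2))) = -1/(5*((9 + 0)*8)) = -1/(5*(9*8)) = -1/(5*72) = -⅕*1/72 = -1/360 ≈ -0.0027778)
(g*(0 + 3)²)*(-14) = -(0 + 3)²/360*(-14) = -1/360*3²*(-14) = -1/360*9*(-14) = -1/40*(-14) = 7/20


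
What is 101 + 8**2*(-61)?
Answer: -3803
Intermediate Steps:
101 + 8**2*(-61) = 101 + 64*(-61) = 101 - 3904 = -3803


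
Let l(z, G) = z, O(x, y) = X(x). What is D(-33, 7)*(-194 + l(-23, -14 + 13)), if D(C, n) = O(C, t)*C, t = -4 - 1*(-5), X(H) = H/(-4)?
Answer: 236313/4 ≈ 59078.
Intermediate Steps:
X(H) = -H/4 (X(H) = H*(-1/4) = -H/4)
t = 1 (t = -4 + 5 = 1)
O(x, y) = -x/4
D(C, n) = -C**2/4 (D(C, n) = (-C/4)*C = -C**2/4)
D(-33, 7)*(-194 + l(-23, -14 + 13)) = (-1/4*(-33)**2)*(-194 - 23) = -1/4*1089*(-217) = -1089/4*(-217) = 236313/4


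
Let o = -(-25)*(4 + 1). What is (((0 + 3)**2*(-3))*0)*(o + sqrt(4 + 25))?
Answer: 0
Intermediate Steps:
o = 125 (o = -(-25)*5 = -5*(-25) = 125)
(((0 + 3)**2*(-3))*0)*(o + sqrt(4 + 25)) = (((0 + 3)**2*(-3))*0)*(125 + sqrt(4 + 25)) = ((3**2*(-3))*0)*(125 + sqrt(29)) = ((9*(-3))*0)*(125 + sqrt(29)) = (-27*0)*(125 + sqrt(29)) = 0*(125 + sqrt(29)) = 0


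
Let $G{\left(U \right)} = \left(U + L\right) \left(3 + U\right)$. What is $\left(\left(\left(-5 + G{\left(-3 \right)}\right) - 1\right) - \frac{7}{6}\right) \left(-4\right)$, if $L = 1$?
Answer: $\frac{86}{3} \approx 28.667$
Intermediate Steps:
$G{\left(U \right)} = \left(1 + U\right) \left(3 + U\right)$ ($G{\left(U \right)} = \left(U + 1\right) \left(3 + U\right) = \left(1 + U\right) \left(3 + U\right)$)
$\left(\left(\left(-5 + G{\left(-3 \right)}\right) - 1\right) - \frac{7}{6}\right) \left(-4\right) = \left(\left(\left(-5 + \left(3 + \left(-3\right)^{2} + 4 \left(-3\right)\right)\right) - 1\right) - \frac{7}{6}\right) \left(-4\right) = \left(\left(\left(-5 + \left(3 + 9 - 12\right)\right) - 1\right) - \frac{7}{6}\right) \left(-4\right) = \left(\left(\left(-5 + 0\right) - 1\right) - \frac{7}{6}\right) \left(-4\right) = \left(\left(-5 - 1\right) - \frac{7}{6}\right) \left(-4\right) = \left(-6 - \frac{7}{6}\right) \left(-4\right) = \left(- \frac{43}{6}\right) \left(-4\right) = \frac{86}{3}$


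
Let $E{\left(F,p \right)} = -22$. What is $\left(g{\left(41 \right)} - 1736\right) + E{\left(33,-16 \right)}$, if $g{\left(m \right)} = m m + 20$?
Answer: $-57$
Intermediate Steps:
$g{\left(m \right)} = 20 + m^{2}$ ($g{\left(m \right)} = m^{2} + 20 = 20 + m^{2}$)
$\left(g{\left(41 \right)} - 1736\right) + E{\left(33,-16 \right)} = \left(\left(20 + 41^{2}\right) - 1736\right) - 22 = \left(\left(20 + 1681\right) - 1736\right) - 22 = \left(1701 - 1736\right) - 22 = -35 - 22 = -57$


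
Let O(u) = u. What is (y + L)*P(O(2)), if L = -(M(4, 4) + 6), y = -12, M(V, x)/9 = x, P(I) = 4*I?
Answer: -432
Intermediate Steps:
M(V, x) = 9*x
L = -42 (L = -(9*4 + 6) = -(36 + 6) = -1*42 = -42)
(y + L)*P(O(2)) = (-12 - 42)*(4*2) = -54*8 = -432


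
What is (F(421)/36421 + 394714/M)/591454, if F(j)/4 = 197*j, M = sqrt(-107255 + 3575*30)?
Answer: 165874/10770673067 - 197357*I*sqrt(5)/1478635 ≈ 1.5401e-5 - 0.29845*I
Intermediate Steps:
M = I*sqrt(5) (M = sqrt(-107255 + 107250) = sqrt(-5) = I*sqrt(5) ≈ 2.2361*I)
F(j) = 788*j (F(j) = 4*(197*j) = 788*j)
(F(421)/36421 + 394714/M)/591454 = ((788*421)/36421 + 394714/((I*sqrt(5))))/591454 = (331748*(1/36421) + 394714*(-I*sqrt(5)/5))*(1/591454) = (331748/36421 - 394714*I*sqrt(5)/5)*(1/591454) = 165874/10770673067 - 197357*I*sqrt(5)/1478635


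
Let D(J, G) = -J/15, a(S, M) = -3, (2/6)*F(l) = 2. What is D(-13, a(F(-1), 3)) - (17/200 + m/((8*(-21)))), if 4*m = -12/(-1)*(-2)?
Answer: 3133/4200 ≈ 0.74595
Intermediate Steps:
F(l) = 6 (F(l) = 3*2 = 6)
D(J, G) = -J/15
m = -6 (m = (-12/(-1)*(-2))/4 = (-12*(-1)*(-2))/4 = (-3*(-4)*(-2))/4 = (12*(-2))/4 = (¼)*(-24) = -6)
D(-13, a(F(-1), 3)) - (17/200 + m/((8*(-21)))) = -1/15*(-13) - (17/200 - 6/(8*(-21))) = 13/15 - (17*(1/200) - 6/(-168)) = 13/15 - (17/200 - 6*(-1/168)) = 13/15 - (17/200 + 1/28) = 13/15 - 1*169/1400 = 13/15 - 169/1400 = 3133/4200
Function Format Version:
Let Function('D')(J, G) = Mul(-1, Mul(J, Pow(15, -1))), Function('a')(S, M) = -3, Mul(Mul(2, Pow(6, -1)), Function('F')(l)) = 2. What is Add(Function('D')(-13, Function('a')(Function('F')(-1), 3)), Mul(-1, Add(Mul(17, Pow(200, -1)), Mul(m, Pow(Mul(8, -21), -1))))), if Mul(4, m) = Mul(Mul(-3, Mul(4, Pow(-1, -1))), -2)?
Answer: Rational(3133, 4200) ≈ 0.74595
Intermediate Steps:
Function('F')(l) = 6 (Function('F')(l) = Mul(3, 2) = 6)
Function('D')(J, G) = Mul(Rational(-1, 15), J) (Function('D')(J, G) = Mul(-1, Mul(J, Rational(1, 15))) = Mul(-1, Mul(Rational(1, 15), J)) = Mul(Rational(-1, 15), J))
m = -6 (m = Mul(Rational(1, 4), Mul(Mul(-3, Mul(4, Pow(-1, -1))), -2)) = Mul(Rational(1, 4), Mul(Mul(-3, Mul(4, -1)), -2)) = Mul(Rational(1, 4), Mul(Mul(-3, -4), -2)) = Mul(Rational(1, 4), Mul(12, -2)) = Mul(Rational(1, 4), -24) = -6)
Add(Function('D')(-13, Function('a')(Function('F')(-1), 3)), Mul(-1, Add(Mul(17, Pow(200, -1)), Mul(m, Pow(Mul(8, -21), -1))))) = Add(Mul(Rational(-1, 15), -13), Mul(-1, Add(Mul(17, Pow(200, -1)), Mul(-6, Pow(Mul(8, -21), -1))))) = Add(Rational(13, 15), Mul(-1, Add(Mul(17, Rational(1, 200)), Mul(-6, Pow(-168, -1))))) = Add(Rational(13, 15), Mul(-1, Add(Rational(17, 200), Mul(-6, Rational(-1, 168))))) = Add(Rational(13, 15), Mul(-1, Add(Rational(17, 200), Rational(1, 28)))) = Add(Rational(13, 15), Mul(-1, Rational(169, 1400))) = Add(Rational(13, 15), Rational(-169, 1400)) = Rational(3133, 4200)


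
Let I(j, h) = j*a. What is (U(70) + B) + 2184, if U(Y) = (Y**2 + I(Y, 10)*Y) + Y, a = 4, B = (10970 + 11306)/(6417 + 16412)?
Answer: 610789342/22829 ≈ 26755.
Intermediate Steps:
B = 22276/22829 ≈ 0.97578
I(j, h) = 4*j (I(j, h) = j*4 = 4*j)
U(Y) = Y + 5*Y**2 (U(Y) = (Y**2 + (4*Y)*Y) + Y = (Y**2 + 4*Y**2) + Y = 5*Y**2 + Y = Y + 5*Y**2)
(U(70) + B) + 2184 = (70*(1 + 5*70) + 22276/22829) + 2184 = (70*(1 + 350) + 22276/22829) + 2184 = (70*351 + 22276/22829) + 2184 = (24570 + 22276/22829) + 2184 = 560930806/22829 + 2184 = 610789342/22829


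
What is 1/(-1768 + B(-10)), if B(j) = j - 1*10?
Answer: -1/1788 ≈ -0.00055928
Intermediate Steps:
B(j) = -10 + j (B(j) = j - 10 = -10 + j)
1/(-1768 + B(-10)) = 1/(-1768 + (-10 - 10)) = 1/(-1768 - 20) = 1/(-1788) = -1/1788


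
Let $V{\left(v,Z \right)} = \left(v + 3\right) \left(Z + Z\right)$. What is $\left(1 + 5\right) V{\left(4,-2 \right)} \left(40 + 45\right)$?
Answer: $-14280$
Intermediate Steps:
$V{\left(v,Z \right)} = 2 Z \left(3 + v\right)$ ($V{\left(v,Z \right)} = \left(3 + v\right) 2 Z = 2 Z \left(3 + v\right)$)
$\left(1 + 5\right) V{\left(4,-2 \right)} \left(40 + 45\right) = \left(1 + 5\right) 2 \left(-2\right) \left(3 + 4\right) \left(40 + 45\right) = 6 \cdot 2 \left(-2\right) 7 \cdot 85 = 6 \left(-28\right) 85 = \left(-168\right) 85 = -14280$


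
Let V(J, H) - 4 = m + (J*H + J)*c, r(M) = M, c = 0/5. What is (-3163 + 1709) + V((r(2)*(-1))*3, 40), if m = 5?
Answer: -1445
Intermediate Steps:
c = 0 (c = 0*(⅕) = 0)
V(J, H) = 9 (V(J, H) = 4 + (5 + (J*H + J)*0) = 4 + (5 + (H*J + J)*0) = 4 + (5 + (J + H*J)*0) = 4 + (5 + 0) = 4 + 5 = 9)
(-3163 + 1709) + V((r(2)*(-1))*3, 40) = (-3163 + 1709) + 9 = -1454 + 9 = -1445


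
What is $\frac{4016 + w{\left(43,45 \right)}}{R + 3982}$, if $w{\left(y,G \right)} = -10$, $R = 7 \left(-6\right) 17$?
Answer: $\frac{2003}{1634} \approx 1.2258$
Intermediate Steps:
$R = -714$ ($R = \left(-42\right) 17 = -714$)
$\frac{4016 + w{\left(43,45 \right)}}{R + 3982} = \frac{4016 - 10}{-714 + 3982} = \frac{4006}{3268} = 4006 \cdot \frac{1}{3268} = \frac{2003}{1634}$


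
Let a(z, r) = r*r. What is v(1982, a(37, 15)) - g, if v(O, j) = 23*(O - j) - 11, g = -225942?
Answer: 266342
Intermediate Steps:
a(z, r) = r²
v(O, j) = -11 - 23*j + 23*O (v(O, j) = (-23*j + 23*O) - 11 = -11 - 23*j + 23*O)
v(1982, a(37, 15)) - g = (-11 - 23*15² + 23*1982) - 1*(-225942) = (-11 - 23*225 + 45586) + 225942 = (-11 - 5175 + 45586) + 225942 = 40400 + 225942 = 266342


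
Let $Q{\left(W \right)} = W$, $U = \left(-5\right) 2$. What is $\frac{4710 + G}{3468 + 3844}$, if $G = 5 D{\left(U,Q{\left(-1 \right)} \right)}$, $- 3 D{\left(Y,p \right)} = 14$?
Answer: $\frac{3515}{5484} \approx 0.64095$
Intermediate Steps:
$U = -10$
$D{\left(Y,p \right)} = - \frac{14}{3}$ ($D{\left(Y,p \right)} = \left(- \frac{1}{3}\right) 14 = - \frac{14}{3}$)
$G = - \frac{70}{3}$ ($G = 5 \left(- \frac{14}{3}\right) = - \frac{70}{3} \approx -23.333$)
$\frac{4710 + G}{3468 + 3844} = \frac{4710 - \frac{70}{3}}{3468 + 3844} = \frac{14060}{3 \cdot 7312} = \frac{14060}{3} \cdot \frac{1}{7312} = \frac{3515}{5484}$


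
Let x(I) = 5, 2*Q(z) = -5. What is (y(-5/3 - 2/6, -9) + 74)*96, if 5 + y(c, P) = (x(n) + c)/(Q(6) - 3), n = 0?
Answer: 72288/11 ≈ 6571.6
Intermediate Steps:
Q(z) = -5/2 (Q(z) = (½)*(-5) = -5/2)
y(c, P) = -65/11 - 2*c/11 (y(c, P) = -5 + (5 + c)/(-5/2 - 3) = -5 + (5 + c)/(-11/2) = -5 + (5 + c)*(-2/11) = -5 + (-10/11 - 2*c/11) = -65/11 - 2*c/11)
(y(-5/3 - 2/6, -9) + 74)*96 = ((-65/11 - 2*(-5/3 - 2/6)/11) + 74)*96 = ((-65/11 - 2*(-5*⅓ - 2*⅙)/11) + 74)*96 = ((-65/11 - 2*(-5/3 - ⅓)/11) + 74)*96 = ((-65/11 - 2/11*(-2)) + 74)*96 = ((-65/11 + 4/11) + 74)*96 = (-61/11 + 74)*96 = (753/11)*96 = 72288/11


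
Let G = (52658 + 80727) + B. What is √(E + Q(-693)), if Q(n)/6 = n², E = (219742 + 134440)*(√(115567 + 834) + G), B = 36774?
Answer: √(60270136432 + 354182*√116401) ≈ 2.4575e+5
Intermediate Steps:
G = 170159 (G = (52658 + 80727) + 36774 = 133385 + 36774 = 170159)
E = 60267254938 + 354182*√116401 (E = (219742 + 134440)*(√(115567 + 834) + 170159) = 354182*(√116401 + 170159) = 354182*(170159 + √116401) = 60267254938 + 354182*√116401 ≈ 6.0388e+10)
Q(n) = 6*n²
√(E + Q(-693)) = √((60267254938 + 354182*√116401) + 6*(-693)²) = √((60267254938 + 354182*√116401) + 6*480249) = √((60267254938 + 354182*√116401) + 2881494) = √(60270136432 + 354182*√116401)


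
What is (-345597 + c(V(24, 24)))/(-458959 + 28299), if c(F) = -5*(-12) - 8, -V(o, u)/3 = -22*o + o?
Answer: 69109/86132 ≈ 0.80236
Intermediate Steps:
V(o, u) = 63*o (V(o, u) = -3*(-22*o + o) = -(-63)*o = 63*o)
c(F) = 52 (c(F) = 60 - 8 = 52)
(-345597 + c(V(24, 24)))/(-458959 + 28299) = (-345597 + 52)/(-458959 + 28299) = -345545/(-430660) = -345545*(-1/430660) = 69109/86132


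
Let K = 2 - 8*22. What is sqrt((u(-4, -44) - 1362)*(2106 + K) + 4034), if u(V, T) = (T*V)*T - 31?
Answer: 5*I*sqrt(705946) ≈ 4201.0*I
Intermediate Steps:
K = -174 (K = 2 - 176 = -174)
u(V, T) = -31 + V*T**2 (u(V, T) = V*T**2 - 31 = -31 + V*T**2)
sqrt((u(-4, -44) - 1362)*(2106 + K) + 4034) = sqrt(((-31 - 4*(-44)**2) - 1362)*(2106 - 174) + 4034) = sqrt(((-31 - 4*1936) - 1362)*1932 + 4034) = sqrt(((-31 - 7744) - 1362)*1932 + 4034) = sqrt((-7775 - 1362)*1932 + 4034) = sqrt(-9137*1932 + 4034) = sqrt(-17652684 + 4034) = sqrt(-17648650) = 5*I*sqrt(705946)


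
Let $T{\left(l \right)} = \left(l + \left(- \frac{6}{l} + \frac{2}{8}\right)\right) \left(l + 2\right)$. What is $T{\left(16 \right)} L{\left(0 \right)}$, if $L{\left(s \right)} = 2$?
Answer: $\frac{1143}{2} \approx 571.5$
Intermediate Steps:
$T{\left(l \right)} = \left(2 + l\right) \left(\frac{1}{4} + l - \frac{6}{l}\right)$ ($T{\left(l \right)} = \left(l + \left(- \frac{6}{l} + 2 \cdot \frac{1}{8}\right)\right) \left(2 + l\right) = \left(l + \left(- \frac{6}{l} + \frac{1}{4}\right)\right) \left(2 + l\right) = \left(l + \left(\frac{1}{4} - \frac{6}{l}\right)\right) \left(2 + l\right) = \left(\frac{1}{4} + l - \frac{6}{l}\right) \left(2 + l\right) = \left(2 + l\right) \left(\frac{1}{4} + l - \frac{6}{l}\right)$)
$T{\left(16 \right)} L{\left(0 \right)} = \left(- \frac{11}{2} + 16^{2} - \frac{12}{16} + \frac{9}{4} \cdot 16\right) 2 = \left(- \frac{11}{2} + 256 - \frac{3}{4} + 36\right) 2 = \frac{1143}{4} \cdot 2 = \frac{1143}{2}$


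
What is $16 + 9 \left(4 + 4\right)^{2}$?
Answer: $592$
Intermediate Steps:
$16 + 9 \left(4 + 4\right)^{2} = 16 + 9 \cdot 8^{2} = 16 + 9 \cdot 64 = 16 + 576 = 592$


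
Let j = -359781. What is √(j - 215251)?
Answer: 2*I*√143758 ≈ 758.31*I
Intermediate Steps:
√(j - 215251) = √(-359781 - 215251) = √(-575032) = 2*I*√143758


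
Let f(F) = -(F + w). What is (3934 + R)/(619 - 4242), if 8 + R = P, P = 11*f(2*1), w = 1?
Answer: -3893/3623 ≈ -1.0745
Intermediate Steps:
f(F) = -1 - F (f(F) = -(F + 1) = -(1 + F) = -1 - F)
P = -33 (P = 11*(-1 - 2) = 11*(-3) = -33)
R = -41 (R = -8 - 33 = -41)
(3934 + R)/(619 - 4242) = (3934 - 41)/(619 - 4242) = 3893/(-3623) = 3893*(-1/3623) = -3893/3623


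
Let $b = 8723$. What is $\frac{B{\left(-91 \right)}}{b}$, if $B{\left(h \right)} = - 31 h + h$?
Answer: $\frac{210}{671} \approx 0.31297$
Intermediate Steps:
$B{\left(h \right)} = - 30 h$
$\frac{B{\left(-91 \right)}}{b} = \frac{\left(-30\right) \left(-91\right)}{8723} = 2730 \cdot \frac{1}{8723} = \frac{210}{671}$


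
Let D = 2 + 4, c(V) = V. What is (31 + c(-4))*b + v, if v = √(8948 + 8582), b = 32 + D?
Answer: 1026 + √17530 ≈ 1158.4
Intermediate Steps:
D = 6
b = 38 (b = 32 + 6 = 38)
v = √17530 ≈ 132.40
(31 + c(-4))*b + v = (31 - 4)*38 + √17530 = 27*38 + √17530 = 1026 + √17530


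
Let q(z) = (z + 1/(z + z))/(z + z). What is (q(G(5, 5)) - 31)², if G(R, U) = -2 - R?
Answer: 35724529/38416 ≈ 929.94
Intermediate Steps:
q(z) = (z + 1/(2*z))/(2*z) (q(z) = (z + 1/(2*z))/((2*z)) = (z + 1/(2*z))*(1/(2*z)) = (z + 1/(2*z))/(2*z))
(q(G(5, 5)) - 31)² = ((½ + 1/(4*(-2 - 1*5)²)) - 31)² = ((½ + 1/(4*(-2 - 5)²)) - 31)² = ((½ + (¼)/(-7)²) - 31)² = ((½ + (¼)*(1/49)) - 31)² = ((½ + 1/196) - 31)² = (99/196 - 31)² = (-5977/196)² = 35724529/38416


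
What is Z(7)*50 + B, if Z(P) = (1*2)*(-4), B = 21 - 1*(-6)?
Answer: -373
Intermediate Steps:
B = 27 (B = 21 + 6 = 27)
Z(P) = -8 (Z(P) = 2*(-4) = -8)
Z(7)*50 + B = -8*50 + 27 = -400 + 27 = -373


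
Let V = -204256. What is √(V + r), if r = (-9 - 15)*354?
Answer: 4*I*√13297 ≈ 461.25*I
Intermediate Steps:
r = -8496 (r = -24*354 = -8496)
√(V + r) = √(-204256 - 8496) = √(-212752) = 4*I*√13297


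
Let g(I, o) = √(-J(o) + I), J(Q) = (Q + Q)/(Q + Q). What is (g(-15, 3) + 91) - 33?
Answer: 58 + 4*I ≈ 58.0 + 4.0*I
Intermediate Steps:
J(Q) = 1 (J(Q) = (2*Q)/((2*Q)) = (2*Q)*(1/(2*Q)) = 1)
g(I, o) = √(-1 + I) (g(I, o) = √(-1*1 + I) = √(-1 + I))
(g(-15, 3) + 91) - 33 = (√(-1 - 15) + 91) - 33 = (√(-16) + 91) - 33 = (4*I + 91) - 33 = (91 + 4*I) - 33 = 58 + 4*I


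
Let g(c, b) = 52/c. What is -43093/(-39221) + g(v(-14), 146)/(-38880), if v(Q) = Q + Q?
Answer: 1675528679/1524912480 ≈ 1.0988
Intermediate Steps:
v(Q) = 2*Q
-43093/(-39221) + g(v(-14), 146)/(-38880) = -43093/(-39221) + (52/((2*(-14))))/(-38880) = -43093*(-1/39221) + (52/(-28))*(-1/38880) = 43093/39221 + (52*(-1/28))*(-1/38880) = 43093/39221 - 13/7*(-1/38880) = 43093/39221 + 13/272160 = 1675528679/1524912480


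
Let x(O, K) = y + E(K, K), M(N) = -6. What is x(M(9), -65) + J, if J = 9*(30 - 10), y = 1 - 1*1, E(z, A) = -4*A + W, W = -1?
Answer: 439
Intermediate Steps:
E(z, A) = -1 - 4*A (E(z, A) = -4*A - 1 = -1 - 4*A)
y = 0 (y = 1 - 1 = 0)
J = 180 (J = 9*20 = 180)
x(O, K) = -1 - 4*K (x(O, K) = 0 + (-1 - 4*K) = -1 - 4*K)
x(M(9), -65) + J = (-1 - 4*(-65)) + 180 = (-1 + 260) + 180 = 259 + 180 = 439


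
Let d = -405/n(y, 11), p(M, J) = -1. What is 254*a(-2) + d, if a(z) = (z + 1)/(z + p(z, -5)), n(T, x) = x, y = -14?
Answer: 1579/33 ≈ 47.849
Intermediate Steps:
a(z) = (1 + z)/(-1 + z) (a(z) = (z + 1)/(z - 1) = (1 + z)/(-1 + z))
d = -405/11 ≈ -36.818
254*a(-2) + d = 254*((1 - 2)/(-1 - 2)) - 405/11 = 254*(-1/(-3)) - 405/11 = 254*(-1/3*(-1)) - 405/11 = 254*(1/3) - 405/11 = 254/3 - 405/11 = 1579/33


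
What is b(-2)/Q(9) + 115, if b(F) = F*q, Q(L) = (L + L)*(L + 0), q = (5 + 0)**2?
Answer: 9290/81 ≈ 114.69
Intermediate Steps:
q = 25 (q = 5**2 = 25)
Q(L) = 2*L**2 (Q(L) = (2*L)*L = 2*L**2)
b(F) = 25*F (b(F) = F*25 = 25*F)
b(-2)/Q(9) + 115 = (25*(-2))/((2*9**2)) + 115 = -50/(2*81) + 115 = -50/162 + 115 = -50*1/162 + 115 = -25/81 + 115 = 9290/81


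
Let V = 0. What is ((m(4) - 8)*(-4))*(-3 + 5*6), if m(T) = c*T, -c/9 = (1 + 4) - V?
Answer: 20304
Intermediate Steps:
c = -45 (c = -9*((1 + 4) - 1*0) = -9*(5 + 0) = -9*5 = -45)
m(T) = -45*T
((m(4) - 8)*(-4))*(-3 + 5*6) = ((-45*4 - 8)*(-4))*(-3 + 5*6) = ((-180 - 8)*(-4))*(-3 + 30) = -188*(-4)*27 = 752*27 = 20304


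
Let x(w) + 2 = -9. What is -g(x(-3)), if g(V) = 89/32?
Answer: -89/32 ≈ -2.7813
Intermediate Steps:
x(w) = -11 (x(w) = -2 - 9 = -11)
g(V) = 89/32 (g(V) = 89*(1/32) = 89/32)
-g(x(-3)) = -1*89/32 = -89/32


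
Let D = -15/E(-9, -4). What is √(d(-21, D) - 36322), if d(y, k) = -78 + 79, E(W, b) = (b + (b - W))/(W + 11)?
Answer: I*√36321 ≈ 190.58*I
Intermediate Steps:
E(W, b) = (-W + 2*b)/(11 + W)
D = -30 (D = -15*(11 - 9)/(-1*(-9) + 2*(-4)) = -15*2/(9 - 8) = -15/((½)*1) = -15/½ = -15*2 = -30)
d(y, k) = 1
√(d(-21, D) - 36322) = √(1 - 36322) = √(-36321) = I*√36321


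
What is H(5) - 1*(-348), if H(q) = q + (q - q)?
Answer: 353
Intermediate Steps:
H(q) = q (H(q) = q + 0 = q)
H(5) - 1*(-348) = 5 - 1*(-348) = 5 + 348 = 353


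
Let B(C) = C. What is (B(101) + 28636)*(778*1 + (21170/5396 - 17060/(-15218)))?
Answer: 461952476425737/20529082 ≈ 2.2502e+7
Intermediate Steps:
(B(101) + 28636)*(778*1 + (21170/5396 - 17060/(-15218))) = (101 + 28636)*(778*1 + (21170/5396 - 17060/(-15218))) = 28737*(778 + (21170*(1/5396) - 17060*(-1/15218))) = 28737*(778 + (10585/2698 + 8530/7609)) = 28737*(778 + 103555205/20529082) = 28737*(16075181001/20529082) = 461952476425737/20529082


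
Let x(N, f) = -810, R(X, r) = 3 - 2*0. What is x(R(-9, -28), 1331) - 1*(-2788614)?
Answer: 2787804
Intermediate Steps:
R(X, r) = 3 (R(X, r) = 3 + 0 = 3)
x(R(-9, -28), 1331) - 1*(-2788614) = -810 - 1*(-2788614) = -810 + 2788614 = 2787804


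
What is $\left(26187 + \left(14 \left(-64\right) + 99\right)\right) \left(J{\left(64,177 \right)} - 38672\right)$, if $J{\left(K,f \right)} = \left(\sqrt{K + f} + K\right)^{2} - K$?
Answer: $-873390610 + 3249920 \sqrt{241} \approx -8.2294 \cdot 10^{8}$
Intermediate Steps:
$J{\left(K,f \right)} = \left(K + \sqrt{K + f}\right)^{2} - K$
$\left(26187 + \left(14 \left(-64\right) + 99\right)\right) \left(J{\left(64,177 \right)} - 38672\right) = \left(26187 + \left(14 \left(-64\right) + 99\right)\right) \left(\left(\left(64 + \sqrt{64 + 177}\right)^{2} - 64\right) - 38672\right) = \left(26187 + \left(-896 + 99\right)\right) \left(\left(\left(64 + \sqrt{241}\right)^{2} - 64\right) - 38672\right) = \left(26187 - 797\right) \left(\left(-64 + \left(64 + \sqrt{241}\right)^{2}\right) - 38672\right) = 25390 \left(-38736 + \left(64 + \sqrt{241}\right)^{2}\right) = -983507040 + 25390 \left(64 + \sqrt{241}\right)^{2}$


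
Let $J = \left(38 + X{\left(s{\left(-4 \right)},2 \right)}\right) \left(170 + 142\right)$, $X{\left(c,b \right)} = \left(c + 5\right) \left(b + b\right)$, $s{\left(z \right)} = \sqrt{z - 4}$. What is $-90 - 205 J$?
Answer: $-3709770 - 511680 i \sqrt{2} \approx -3.7098 \cdot 10^{6} - 7.2363 \cdot 10^{5} i$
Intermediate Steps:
$s{\left(z \right)} = \sqrt{-4 + z}$
$X{\left(c,b \right)} = 2 b \left(5 + c\right)$ ($X{\left(c,b \right)} = \left(5 + c\right) 2 b = 2 b \left(5 + c\right)$)
$J = 18096 + 2496 i \sqrt{2}$ ($J = \left(38 + 2 \cdot 2 \left(5 + \sqrt{-4 - 4}\right)\right) \left(170 + 142\right) = \left(38 + 2 \cdot 2 \left(5 + \sqrt{-8}\right)\right) 312 = \left(38 + 2 \cdot 2 \left(5 + 2 i \sqrt{2}\right)\right) 312 = \left(38 + \left(20 + 8 i \sqrt{2}\right)\right) 312 = \left(58 + 8 i \sqrt{2}\right) 312 = 18096 + 2496 i \sqrt{2} \approx 18096.0 + 3529.9 i$)
$-90 - 205 J = -90 - 205 \left(18096 + 2496 i \sqrt{2}\right) = -90 - \left(3709680 + 511680 i \sqrt{2}\right) = -3709770 - 511680 i \sqrt{2}$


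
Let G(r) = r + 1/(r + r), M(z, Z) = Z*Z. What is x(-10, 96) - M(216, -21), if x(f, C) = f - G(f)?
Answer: -8819/20 ≈ -440.95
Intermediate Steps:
M(z, Z) = Z²
G(r) = r + 1/(2*r)
x(f, C) = -1/(2*f) (x(f, C) = f - (f + 1/(2*f)) = f + (-f - 1/(2*f)) = -1/(2*f))
x(-10, 96) - M(216, -21) = -½/(-10) - 1*(-21)² = -½*(-⅒) - 1*441 = 1/20 - 441 = -8819/20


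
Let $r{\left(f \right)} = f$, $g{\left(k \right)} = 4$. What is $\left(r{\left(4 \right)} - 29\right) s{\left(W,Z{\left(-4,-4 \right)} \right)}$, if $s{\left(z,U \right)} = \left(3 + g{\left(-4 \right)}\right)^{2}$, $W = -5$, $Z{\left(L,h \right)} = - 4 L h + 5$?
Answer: $-1225$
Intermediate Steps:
$Z{\left(L,h \right)} = 5 - 4 L h$ ($Z{\left(L,h \right)} = - 4 L h + 5 = 5 - 4 L h$)
$s{\left(z,U \right)} = 49$ ($s{\left(z,U \right)} = \left(3 + 4\right)^{2} = 7^{2} = 49$)
$\left(r{\left(4 \right)} - 29\right) s{\left(W,Z{\left(-4,-4 \right)} \right)} = \left(4 - 29\right) 49 = \left(-25\right) 49 = -1225$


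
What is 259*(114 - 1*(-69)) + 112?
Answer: 47509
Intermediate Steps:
259*(114 - 1*(-69)) + 112 = 259*(114 + 69) + 112 = 259*183 + 112 = 47397 + 112 = 47509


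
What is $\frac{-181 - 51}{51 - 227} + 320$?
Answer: $\frac{7069}{22} \approx 321.32$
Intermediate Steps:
$\frac{-181 - 51}{51 - 227} + 320 = - \frac{232}{-176} + 320 = \left(-232\right) \left(- \frac{1}{176}\right) + 320 = \frac{29}{22} + 320 = \frac{7069}{22}$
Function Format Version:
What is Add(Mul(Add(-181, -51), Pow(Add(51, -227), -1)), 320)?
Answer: Rational(7069, 22) ≈ 321.32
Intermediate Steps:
Add(Mul(Add(-181, -51), Pow(Add(51, -227), -1)), 320) = Add(Mul(-232, Pow(-176, -1)), 320) = Add(Mul(-232, Rational(-1, 176)), 320) = Add(Rational(29, 22), 320) = Rational(7069, 22)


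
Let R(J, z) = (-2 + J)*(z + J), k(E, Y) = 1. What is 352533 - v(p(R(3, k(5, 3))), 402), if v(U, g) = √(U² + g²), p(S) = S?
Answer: 352533 - 2*√40405 ≈ 3.5213e+5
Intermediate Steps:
R(J, z) = (-2 + J)*(J + z)
352533 - v(p(R(3, k(5, 3))), 402) = 352533 - √((3² - 2*3 - 2*1 + 3*1)² + 402²) = 352533 - √((9 - 6 - 2 + 3)² + 161604) = 352533 - √(4² + 161604) = 352533 - √(16 + 161604) = 352533 - √161620 = 352533 - 2*√40405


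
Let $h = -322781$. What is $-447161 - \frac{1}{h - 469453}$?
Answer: $- \frac{354256147673}{792234} \approx -4.4716 \cdot 10^{5}$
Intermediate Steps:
$-447161 - \frac{1}{h - 469453} = -447161 - \frac{1}{-322781 - 469453} = -447161 - \frac{1}{-792234} = -447161 - - \frac{1}{792234} = -447161 + \frac{1}{792234} = - \frac{354256147673}{792234}$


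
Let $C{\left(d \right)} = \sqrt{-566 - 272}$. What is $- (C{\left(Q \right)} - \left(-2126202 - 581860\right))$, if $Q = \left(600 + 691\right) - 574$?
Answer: $-2708062 - i \sqrt{838} \approx -2.7081 \cdot 10^{6} - 28.948 i$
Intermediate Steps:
$Q = 717$ ($Q = 1291 - 574 = 717$)
$C{\left(d \right)} = i \sqrt{838}$ ($C{\left(d \right)} = \sqrt{-838} = i \sqrt{838}$)
$- (C{\left(Q \right)} - \left(-2126202 - 581860\right)) = - (i \sqrt{838} - \left(-2126202 - 581860\right)) = - (i \sqrt{838} - -2708062) = - (i \sqrt{838} + 2708062) = - (2708062 + i \sqrt{838}) = -2708062 - i \sqrt{838}$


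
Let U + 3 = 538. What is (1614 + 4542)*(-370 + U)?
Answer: 1015740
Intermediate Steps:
U = 535 (U = -3 + 538 = 535)
(1614 + 4542)*(-370 + U) = (1614 + 4542)*(-370 + 535) = 6156*165 = 1015740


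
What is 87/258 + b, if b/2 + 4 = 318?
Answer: 54037/86 ≈ 628.34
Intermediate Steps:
b = 628 (b = -8 + 2*318 = -8 + 636 = 628)
87/258 + b = 87/258 + 628 = 87*(1/258) + 628 = 29/86 + 628 = 54037/86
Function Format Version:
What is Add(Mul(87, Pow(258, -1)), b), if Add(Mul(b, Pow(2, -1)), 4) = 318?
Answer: Rational(54037, 86) ≈ 628.34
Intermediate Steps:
b = 628 (b = Add(-8, Mul(2, 318)) = Add(-8, 636) = 628)
Add(Mul(87, Pow(258, -1)), b) = Add(Mul(87, Pow(258, -1)), 628) = Add(Mul(87, Rational(1, 258)), 628) = Add(Rational(29, 86), 628) = Rational(54037, 86)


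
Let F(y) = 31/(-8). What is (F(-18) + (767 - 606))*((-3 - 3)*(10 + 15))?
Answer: -94275/4 ≈ -23569.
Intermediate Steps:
F(y) = -31/8 (F(y) = 31*(-⅛) = -31/8)
(F(-18) + (767 - 606))*((-3 - 3)*(10 + 15)) = (-31/8 + (767 - 606))*((-3 - 3)*(10 + 15)) = (-31/8 + 161)*(-6*25) = (1257/8)*(-150) = -94275/4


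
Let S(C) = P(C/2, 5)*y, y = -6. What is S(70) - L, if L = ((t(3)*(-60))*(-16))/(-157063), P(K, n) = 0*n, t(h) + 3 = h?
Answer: 0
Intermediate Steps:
t(h) = -3 + h
P(K, n) = 0
S(C) = 0 (S(C) = 0*(-6) = 0)
L = 0 (L = (((-3 + 3)*(-60))*(-16))/(-157063) = ((0*(-60))*(-16))*(-1/157063) = (0*(-16))*(-1/157063) = 0*(-1/157063) = 0)
S(70) - L = 0 - 1*0 = 0 + 0 = 0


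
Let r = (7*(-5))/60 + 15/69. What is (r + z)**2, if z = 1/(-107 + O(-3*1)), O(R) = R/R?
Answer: 30151081/213978384 ≈ 0.14091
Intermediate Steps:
O(R) = 1
z = -1/106 (z = 1/(-107 + 1) = 1/(-106) = -1/106 ≈ -0.0094340)
r = -101/276 (r = -35*1/60 + 15*(1/69) = -7/12 + 5/23 = -101/276 ≈ -0.36594)
(r + z)**2 = (-101/276 - 1/106)**2 = (-5491/14628)**2 = 30151081/213978384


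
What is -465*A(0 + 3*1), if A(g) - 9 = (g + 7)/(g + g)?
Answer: -4960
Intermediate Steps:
A(g) = 9 + (7 + g)/(2*g) (A(g) = 9 + (g + 7)/(g + g) = 9 + (7 + g)/((2*g)) = 9 + (7 + g)*(1/(2*g)) = 9 + (7 + g)/(2*g))
-465*A(0 + 3*1) = -465*(7 + 19*(0 + 3*1))/(2*(0 + 3*1)) = -465*(7 + 19*(0 + 3))/(2*(0 + 3)) = -465*(7 + 19*3)/(2*3) = -465*(7 + 57)/(2*3) = -465*64/(2*3) = -465*32/3 = -4960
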